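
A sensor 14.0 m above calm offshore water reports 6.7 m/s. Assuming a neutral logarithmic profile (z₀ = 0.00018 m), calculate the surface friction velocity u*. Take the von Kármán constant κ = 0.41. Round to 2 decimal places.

Log law: V(z) = (u*/κ) · ln(z/z₀) ⇒ u* = κ · V / ln(z/z₀)
u* = 0.41 × 6.7 / ln(14.0/0.00018) = 0.41 × 6.7 / 11.2616
   = 2.7470 / 11.2616 = 0.2439 m/s

u* ≈ 0.24 m/s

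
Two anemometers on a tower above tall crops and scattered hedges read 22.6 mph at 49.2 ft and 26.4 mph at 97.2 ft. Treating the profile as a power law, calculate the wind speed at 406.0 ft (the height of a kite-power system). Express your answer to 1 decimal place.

36.6 mph

First find α: α = ln(V₂/V₁)/ln(z₂/z₁) = ln(26.4/22.6)/ln(97.2/49.2) = 0.15541/0.68088 = 0.2283
Extrapolate from 97.2 ft to 406.0 ft: V₃ = 26.4 × (406.0/97.2)^0.2283 = 26.4 × 1.3858 = 36.5863 mph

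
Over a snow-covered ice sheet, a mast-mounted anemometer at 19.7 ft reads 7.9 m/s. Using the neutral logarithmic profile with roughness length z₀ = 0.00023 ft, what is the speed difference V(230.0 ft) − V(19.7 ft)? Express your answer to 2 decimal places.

1.71 m/s

Log law: V₂ = V₁ · ln(z₂/z₀)/ln(z₁/z₀) = 7.9 × 13.8155/11.3580 = 9.6093 m/s
ΔV = 9.6093 − 7.9 = 1.7093 m/s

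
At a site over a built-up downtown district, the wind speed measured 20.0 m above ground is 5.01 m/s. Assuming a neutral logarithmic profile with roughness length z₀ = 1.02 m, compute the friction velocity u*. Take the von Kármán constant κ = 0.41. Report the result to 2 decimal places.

u* ≈ 0.69 m/s

Log law: V(z) = (u*/κ) · ln(z/z₀) ⇒ u* = κ · V / ln(z/z₀)
u* = 0.41 × 5.01 / ln(20.0/1.02) = 0.41 × 5.01 / 2.9759
   = 2.0541 / 2.9759 = 0.6902 m/s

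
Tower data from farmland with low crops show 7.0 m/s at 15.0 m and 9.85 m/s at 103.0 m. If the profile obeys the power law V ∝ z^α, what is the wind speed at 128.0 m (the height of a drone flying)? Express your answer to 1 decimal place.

10.2 m/s

First find α: α = ln(V₂/V₁)/ln(z₂/z₁) = ln(9.85/7.0)/ln(103.0/15.0) = 0.34156/1.92668 = 0.1773
Extrapolate from 103.0 m to 128.0 m: V₃ = 9.85 × (128.0/103.0)^0.1773 = 9.85 × 1.0393 = 10.2369 m/s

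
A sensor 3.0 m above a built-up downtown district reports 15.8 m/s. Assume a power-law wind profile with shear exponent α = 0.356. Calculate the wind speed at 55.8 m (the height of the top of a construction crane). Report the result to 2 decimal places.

44.73 m/s

Power-law profile: V₂ = V₁ · (z₂/z₁)^α
V₂ = 15.8 × (55.8/3.0)^0.356 = 15.8 × (18.6000)^0.356
    = 15.8 × 2.8310 = 44.7305 m/s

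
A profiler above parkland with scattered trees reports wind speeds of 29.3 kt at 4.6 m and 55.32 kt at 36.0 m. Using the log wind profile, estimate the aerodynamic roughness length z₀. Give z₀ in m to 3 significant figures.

Log law: V(z) ∝ ln(z/z₀). With r = V₁/V₂ = 29.3/55.32 = 0.52965,
r · ln(z₂/z₀) = ln(z₁/z₀) ⇒ ln z₀ = (ln z₁ − r·ln z₂)/(1 − r)
ln z₀ = (1.52606 − 0.52965×3.58352) / 0.47035 = -0.7908
z₀ = exp(-0.7908) = 0.4535 m

z₀ ≈ 0.453 m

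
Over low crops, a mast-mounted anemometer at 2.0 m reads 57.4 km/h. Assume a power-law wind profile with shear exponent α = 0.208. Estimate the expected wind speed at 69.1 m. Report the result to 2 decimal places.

119.92 km/h

Power-law profile: V₂ = V₁ · (z₂/z₁)^α
V₂ = 57.4 × (69.1/2.0)^0.208 = 57.4 × (34.5500)^0.208
    = 57.4 × 2.0893 = 119.9248 km/h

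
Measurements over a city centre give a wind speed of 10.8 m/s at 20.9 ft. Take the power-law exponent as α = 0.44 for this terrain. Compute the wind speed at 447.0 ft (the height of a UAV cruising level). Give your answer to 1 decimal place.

41.6 m/s

Power-law profile: V₂ = V₁ · (z₂/z₁)^α
V₂ = 10.8 × (447.0/20.9)^0.44 = 10.8 × (21.3876)^0.44
    = 10.8 × 3.8483 = 41.5618 m/s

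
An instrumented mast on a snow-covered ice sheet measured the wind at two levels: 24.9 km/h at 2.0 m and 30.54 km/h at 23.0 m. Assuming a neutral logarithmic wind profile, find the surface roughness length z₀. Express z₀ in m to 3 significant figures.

Log law: V(z) ∝ ln(z/z₀). With r = V₁/V₂ = 24.9/30.54 = 0.81532,
r · ln(z₂/z₀) = ln(z₁/z₀) ⇒ ln z₀ = (ln z₁ − r·ln z₂)/(1 − r)
ln z₀ = (0.69315 − 0.81532×3.13549) / 0.18468 = -10.0896
z₀ = exp(-10.0896) = 0.00004151 m

z₀ ≈ 0.0000415 m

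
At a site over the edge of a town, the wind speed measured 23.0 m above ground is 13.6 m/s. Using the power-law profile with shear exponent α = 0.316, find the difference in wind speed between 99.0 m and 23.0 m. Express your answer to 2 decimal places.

Power law: V₂ = V₁ · (z₂/z₁)^α = 13.6 × (4.3043)^0.316 = 21.5702 m/s
ΔV = 21.5702 − 13.6 = 7.9702 m/s

7.97 m/s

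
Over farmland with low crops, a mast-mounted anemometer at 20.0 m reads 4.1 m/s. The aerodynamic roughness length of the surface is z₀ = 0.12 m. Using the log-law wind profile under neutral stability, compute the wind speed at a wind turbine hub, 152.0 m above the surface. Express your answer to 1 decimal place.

Log law: V(z) ∝ ln(z/z₀), so V₂/V₁ = ln(z₂/z₀) / ln(z₁/z₀).
ln(152.0/0.12) = 7.1441, ln(20.0/0.12) = 5.1160
V₂ = 4.1 × 7.1441/5.1160 = 4.1 × 1.3964 = 5.7254 m/s

5.7 m/s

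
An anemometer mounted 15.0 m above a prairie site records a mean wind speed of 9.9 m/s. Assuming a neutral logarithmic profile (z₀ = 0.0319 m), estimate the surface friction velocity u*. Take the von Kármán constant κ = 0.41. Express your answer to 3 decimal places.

Log law: V(z) = (u*/κ) · ln(z/z₀) ⇒ u* = κ · V / ln(z/z₀)
u* = 0.41 × 9.9 / ln(15.0/0.0319) = 0.41 × 9.9 / 6.1532
   = 4.0590 / 6.1532 = 0.6597 m/s

u* ≈ 0.660 m/s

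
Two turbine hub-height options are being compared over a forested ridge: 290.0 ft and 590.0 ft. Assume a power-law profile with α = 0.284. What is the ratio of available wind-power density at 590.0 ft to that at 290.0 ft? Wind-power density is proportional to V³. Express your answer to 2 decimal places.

Speed ratio: V_B/V_A = (z_B/z_A)^α = (590.0/290.0)^0.284 = (2.0345)^0.284 = 1.22349
Power-density ratio: P_B/P_A = (V_B/V_A)³ = (1.22349)³ = 1.83148

1.83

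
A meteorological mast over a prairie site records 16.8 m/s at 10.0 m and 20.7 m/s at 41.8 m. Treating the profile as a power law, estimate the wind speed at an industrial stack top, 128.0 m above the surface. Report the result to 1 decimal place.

24.4 m/s

First find α: α = ln(V₂/V₁)/ln(z₂/z₁) = ln(20.7/16.8)/ln(41.8/10.0) = 0.20875/1.43031 = 0.1460
Extrapolate from 41.8 m to 128.0 m: V₃ = 20.7 × (128.0/41.8)^0.1460 = 20.7 × 1.1774 = 24.3729 m/s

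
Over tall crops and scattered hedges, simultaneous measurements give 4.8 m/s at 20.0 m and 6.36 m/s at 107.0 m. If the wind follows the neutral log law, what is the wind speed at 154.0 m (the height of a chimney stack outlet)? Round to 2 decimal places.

Log law: V ∝ ln(z/z₀). From the pair, with r = V₁/V₂ = 0.75472,
ln z₀ = (ln z₁ − r·ln z₂)/(1 − r) = (2.9957 − 0.75472×4.6728)/0.24528 = -2.1646 → z₀ = 0.1148 m
V₃ = V₁ · ln(z₃/z₀)/ln(z₁/z₀) = 4.8 × 7.2015/5.1603 = 6.6987 m/s

6.70 m/s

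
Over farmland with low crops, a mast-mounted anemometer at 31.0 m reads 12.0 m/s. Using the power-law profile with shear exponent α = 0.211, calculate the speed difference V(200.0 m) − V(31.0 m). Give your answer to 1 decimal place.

Power law: V₂ = V₁ · (z₂/z₁)^α = 12.0 × (6.4516)^0.211 = 17.7837 m/s
ΔV = 17.7837 − 12.0 = 5.7837 m/s

5.8 m/s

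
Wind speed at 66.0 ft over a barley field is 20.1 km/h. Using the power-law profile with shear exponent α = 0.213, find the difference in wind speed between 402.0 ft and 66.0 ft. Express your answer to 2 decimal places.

Power law: V₂ = V₁ · (z₂/z₁)^α = 20.1 × (6.0909)^0.213 = 29.5348 km/h
ΔV = 29.5348 − 20.1 = 9.4348 km/h

9.43 km/h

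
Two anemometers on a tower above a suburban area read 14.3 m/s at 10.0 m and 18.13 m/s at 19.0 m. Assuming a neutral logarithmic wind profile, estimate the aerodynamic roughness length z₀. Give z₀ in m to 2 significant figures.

z₀ ≈ 0.91 m

Log law: V(z) ∝ ln(z/z₀). With r = V₁/V₂ = 14.3/18.13 = 0.78875,
r · ln(z₂/z₀) = ln(z₁/z₀) ⇒ ln z₀ = (ln z₁ − r·ln z₂)/(1 − r)
ln z₀ = (2.30259 − 0.78875×2.94444) / 0.21125 = -0.0939
z₀ = exp(-0.0939) = 0.9104 m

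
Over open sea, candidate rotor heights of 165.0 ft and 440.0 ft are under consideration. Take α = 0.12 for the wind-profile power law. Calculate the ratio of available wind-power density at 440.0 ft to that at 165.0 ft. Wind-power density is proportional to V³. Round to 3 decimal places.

Speed ratio: V_B/V_A = (z_B/z_A)^α = (440.0/165.0)^0.12 = (2.6667)^0.12 = 1.12491
Power-density ratio: P_B/P_A = (V_B/V_A)³ = (1.12491)³ = 1.42347

1.423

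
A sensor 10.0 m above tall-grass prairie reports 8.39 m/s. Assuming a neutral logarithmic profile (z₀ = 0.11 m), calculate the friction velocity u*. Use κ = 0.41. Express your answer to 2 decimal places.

Log law: V(z) = (u*/κ) · ln(z/z₀) ⇒ u* = κ · V / ln(z/z₀)
u* = 0.41 × 8.39 / ln(10.0/0.11) = 0.41 × 8.39 / 4.5099
   = 3.4399 / 4.5099 = 0.7628 m/s

u* ≈ 0.76 m/s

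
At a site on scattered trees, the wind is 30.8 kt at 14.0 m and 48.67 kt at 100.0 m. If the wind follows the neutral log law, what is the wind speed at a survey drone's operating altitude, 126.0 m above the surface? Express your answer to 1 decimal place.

Log law: V ∝ ln(z/z₀). From the pair, with r = V₁/V₂ = 0.63283,
ln z₀ = (ln z₁ − r·ln z₂)/(1 − r) = (2.6391 − 0.63283×4.6052)/0.36717 = -0.7497 → z₀ = 0.4725 m
V₃ = V₁ · ln(z₃/z₀)/ln(z₁/z₀) = 30.8 × 5.5859/3.3887 = 50.7706 kt

50.8 kt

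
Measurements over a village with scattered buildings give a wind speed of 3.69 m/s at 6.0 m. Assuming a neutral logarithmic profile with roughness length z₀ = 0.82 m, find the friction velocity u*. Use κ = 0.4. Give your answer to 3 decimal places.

Log law: V(z) = (u*/κ) · ln(z/z₀) ⇒ u* = κ · V / ln(z/z₀)
u* = 0.4 × 3.69 / ln(6.0/0.82) = 0.4 × 3.69 / 1.9902
   = 1.4760 / 1.9902 = 0.7416 m/s

u* ≈ 0.742 m/s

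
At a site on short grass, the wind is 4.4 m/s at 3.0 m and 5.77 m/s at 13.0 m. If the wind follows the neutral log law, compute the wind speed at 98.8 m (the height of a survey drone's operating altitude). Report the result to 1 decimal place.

7.7 m/s

Log law: V ∝ ln(z/z₀). From the pair, with r = V₁/V₂ = 0.76256,
ln z₀ = (ln z₁ − r·ln z₂)/(1 − r) = (1.0986 − 0.76256×2.5649)/0.23744 = -3.6108 → z₀ = 0.02703 m
V₃ = V₁ · ln(z₃/z₀)/ln(z₁/z₀) = 4.4 × 8.2039/4.7094 = 7.6649 m/s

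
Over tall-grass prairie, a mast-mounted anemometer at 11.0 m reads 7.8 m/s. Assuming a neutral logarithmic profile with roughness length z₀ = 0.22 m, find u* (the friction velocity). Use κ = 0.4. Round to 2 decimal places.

Log law: V(z) = (u*/κ) · ln(z/z₀) ⇒ u* = κ · V / ln(z/z₀)
u* = 0.4 × 7.8 / ln(11.0/0.22) = 0.4 × 7.8 / 3.9120
   = 3.1200 / 3.9120 = 0.7975 m/s

u* ≈ 0.80 m/s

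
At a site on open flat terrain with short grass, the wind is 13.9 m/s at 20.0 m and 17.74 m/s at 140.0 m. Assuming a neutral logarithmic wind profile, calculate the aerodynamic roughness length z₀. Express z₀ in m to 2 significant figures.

Log law: V(z) ∝ ln(z/z₀). With r = V₁/V₂ = 13.9/17.74 = 0.78354,
r · ln(z₂/z₀) = ln(z₁/z₀) ⇒ ln z₀ = (ln z₁ − r·ln z₂)/(1 − r)
ln z₀ = (2.99573 − 0.78354×4.94164) / 0.21646 = -4.0481
z₀ = exp(-4.0481) = 0.01746 m

z₀ ≈ 0.017 m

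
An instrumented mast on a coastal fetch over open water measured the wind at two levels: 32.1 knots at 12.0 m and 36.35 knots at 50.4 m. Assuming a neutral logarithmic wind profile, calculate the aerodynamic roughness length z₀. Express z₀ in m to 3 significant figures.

Log law: V(z) ∝ ln(z/z₀). With r = V₁/V₂ = 32.1/36.35 = 0.88308,
r · ln(z₂/z₀) = ln(z₁/z₀) ⇒ ln z₀ = (ln z₁ − r·ln z₂)/(1 − r)
ln z₀ = (2.48491 − 0.88308×3.91999) / 0.11692 = -8.3542
z₀ = exp(-8.3542) = 0.0002354 m

z₀ ≈ 0.000235 m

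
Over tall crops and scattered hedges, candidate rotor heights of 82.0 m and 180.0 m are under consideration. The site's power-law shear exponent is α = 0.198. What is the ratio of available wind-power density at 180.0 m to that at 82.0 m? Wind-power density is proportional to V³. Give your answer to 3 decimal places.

1.595

Speed ratio: V_B/V_A = (z_B/z_A)^α = (180.0/82.0)^0.198 = (2.1951)^0.198 = 1.16845
Power-density ratio: P_B/P_A = (V_B/V_A)³ = (1.16845)³ = 1.59524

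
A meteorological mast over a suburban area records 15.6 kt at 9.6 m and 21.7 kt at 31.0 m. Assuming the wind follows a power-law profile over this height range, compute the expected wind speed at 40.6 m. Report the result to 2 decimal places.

First find α: α = ln(V₂/V₁)/ln(z₂/z₁) = ln(21.7/15.6)/ln(31.0/9.6) = 0.33004/1.17222 = 0.2816
Extrapolate from 31.0 m to 40.6 m: V₃ = 21.7 × (40.6/31.0)^0.2816 = 21.7 × 1.0789 = 23.4125 kt

23.41 kt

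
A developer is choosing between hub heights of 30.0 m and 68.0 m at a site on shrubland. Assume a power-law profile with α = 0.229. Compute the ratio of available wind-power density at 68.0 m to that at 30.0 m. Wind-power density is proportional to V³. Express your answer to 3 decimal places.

1.754

Speed ratio: V_B/V_A = (z_B/z_A)^α = (68.0/30.0)^0.229 = (2.2667)^0.229 = 1.20610
Power-density ratio: P_B/P_A = (V_B/V_A)³ = (1.20610)³ = 1.75449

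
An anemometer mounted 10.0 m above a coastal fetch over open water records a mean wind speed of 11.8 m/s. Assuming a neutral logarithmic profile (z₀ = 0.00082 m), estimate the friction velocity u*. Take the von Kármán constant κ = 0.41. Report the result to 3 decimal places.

u* ≈ 0.514 m/s

Log law: V(z) = (u*/κ) · ln(z/z₀) ⇒ u* = κ · V / ln(z/z₀)
u* = 0.41 × 11.8 / ln(10.0/0.00082) = 0.41 × 11.8 / 9.4088
   = 4.8380 / 9.4088 = 0.5142 m/s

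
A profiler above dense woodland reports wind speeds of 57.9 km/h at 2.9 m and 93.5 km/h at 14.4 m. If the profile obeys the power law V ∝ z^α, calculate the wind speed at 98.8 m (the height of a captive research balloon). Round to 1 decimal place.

First find α: α = ln(V₂/V₁)/ln(z₂/z₁) = ln(93.5/57.9)/ln(14.4/2.9) = 0.47924/1.60252 = 0.2991
Extrapolate from 14.4 m to 98.8 m: V₃ = 93.5 × (98.8/14.4)^0.2991 = 93.5 × 1.7788 = 166.3188 km/h

166.3 km/h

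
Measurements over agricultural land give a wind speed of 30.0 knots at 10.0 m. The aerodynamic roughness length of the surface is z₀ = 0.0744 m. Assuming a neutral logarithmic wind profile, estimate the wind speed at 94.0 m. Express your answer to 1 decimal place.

43.7 knots

Log law: V(z) ∝ ln(z/z₀), so V₂/V₁ = ln(z₂/z₀) / ln(z₁/z₀).
ln(94.0/0.0744) = 7.1416, ln(10.0/0.0744) = 4.9009
V₂ = 30.0 × 7.1416/4.9009 = 30.0 × 1.4572 = 43.7162 knots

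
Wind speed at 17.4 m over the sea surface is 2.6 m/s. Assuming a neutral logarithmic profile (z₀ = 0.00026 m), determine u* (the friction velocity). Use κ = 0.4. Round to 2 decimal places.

Log law: V(z) = (u*/κ) · ln(z/z₀) ⇒ u* = κ · V / ln(z/z₀)
u* = 0.4 × 2.6 / ln(17.4/0.00026) = 0.4 × 2.6 / 11.1113
   = 1.0400 / 11.1113 = 0.0936 m/s

u* ≈ 0.09 m/s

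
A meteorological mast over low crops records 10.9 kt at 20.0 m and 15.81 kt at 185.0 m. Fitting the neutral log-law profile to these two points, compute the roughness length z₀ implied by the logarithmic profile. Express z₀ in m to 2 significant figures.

Log law: V(z) ∝ ln(z/z₀). With r = V₁/V₂ = 10.9/15.81 = 0.68944,
r · ln(z₂/z₀) = ln(z₁/z₀) ⇒ ln z₀ = (ln z₁ − r·ln z₂)/(1 − r)
ln z₀ = (2.99573 − 0.68944×5.22036) / 0.31056 = -1.9428
z₀ = exp(-1.9428) = 0.1433 m

z₀ ≈ 0.14 m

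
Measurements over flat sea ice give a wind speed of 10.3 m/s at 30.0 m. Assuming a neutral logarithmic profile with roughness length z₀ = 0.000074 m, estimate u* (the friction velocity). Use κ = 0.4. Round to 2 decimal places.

Log law: V(z) = (u*/κ) · ln(z/z₀) ⇒ u* = κ · V / ln(z/z₀)
u* = 0.4 × 10.3 / ln(30.0/0.000074) = 0.4 × 10.3 / 12.9126
   = 4.1200 / 12.9126 = 0.3191 m/s

u* ≈ 0.32 m/s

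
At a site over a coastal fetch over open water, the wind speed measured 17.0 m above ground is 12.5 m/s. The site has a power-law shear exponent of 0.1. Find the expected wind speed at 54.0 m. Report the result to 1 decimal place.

14.0 m/s

Power-law profile: V₂ = V₁ · (z₂/z₁)^α
V₂ = 12.5 × (54.0/17.0)^0.1 = 12.5 × (3.1765)^0.1
    = 12.5 × 1.1225 = 14.0315 m/s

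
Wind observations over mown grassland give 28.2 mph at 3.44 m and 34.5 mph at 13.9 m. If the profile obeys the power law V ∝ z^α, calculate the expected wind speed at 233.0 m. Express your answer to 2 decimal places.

First find α: α = ln(V₂/V₁)/ln(z₂/z₁) = ln(34.5/28.2)/ln(13.9/3.44) = 0.20164/1.39642 = 0.1444
Extrapolate from 13.9 m to 233.0 m: V₃ = 34.5 × (233.0/13.9)^0.1444 = 34.5 × 1.5024 = 51.8334 mph

51.83 mph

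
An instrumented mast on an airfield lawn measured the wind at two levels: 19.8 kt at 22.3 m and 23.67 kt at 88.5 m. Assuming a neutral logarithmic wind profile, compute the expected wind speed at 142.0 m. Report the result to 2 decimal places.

25.00 kt

Log law: V ∝ ln(z/z₀). From the pair, with r = V₁/V₂ = 0.83650,
ln z₀ = (ln z₁ − r·ln z₂)/(1 − r) = (3.1046 − 0.83650×4.4830)/0.16350 = -3.9478 → z₀ = 0.01930 m
V₃ = V₁ · ln(z₃/z₀)/ln(z₁/z₀) = 19.8 × 8.9036/7.0524 = 24.9975 kt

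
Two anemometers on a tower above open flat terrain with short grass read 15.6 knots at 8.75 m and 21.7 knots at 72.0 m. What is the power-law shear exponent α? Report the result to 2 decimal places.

α ≈ 0.16

Power law: V₂/V₁ = (z₂/z₁)^α ⇒ α = ln(V₂/V₁) / ln(z₂/z₁)
α = ln(21.7/15.6) / ln(72.0/8.75) = ln(1.3910) / ln(8.2286)
  = 0.33004 / 2.10761 = 0.15659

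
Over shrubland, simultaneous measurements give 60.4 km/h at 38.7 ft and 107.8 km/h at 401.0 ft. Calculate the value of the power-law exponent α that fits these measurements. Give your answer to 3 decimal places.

α ≈ 0.248

Power law: V₂/V₁ = (z₂/z₁)^α ⇒ α = ln(V₂/V₁) / ln(z₂/z₁)
α = ln(107.8/60.4) / ln(401.0/38.7) = ln(1.7848) / ln(10.3618)
  = 0.57929 / 2.33812 = 0.24776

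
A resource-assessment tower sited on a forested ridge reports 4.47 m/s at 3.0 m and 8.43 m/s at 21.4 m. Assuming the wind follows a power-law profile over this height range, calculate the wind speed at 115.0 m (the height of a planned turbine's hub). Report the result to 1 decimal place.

First find α: α = ln(V₂/V₁)/ln(z₂/z₁) = ln(8.43/4.47)/ln(21.4/3.0) = 0.63441/1.96478 = 0.3229
Extrapolate from 21.4 m to 115.0 m: V₃ = 8.43 × (115.0/21.4)^0.3229 = 8.43 × 1.7211 = 14.5087 m/s

14.5 m/s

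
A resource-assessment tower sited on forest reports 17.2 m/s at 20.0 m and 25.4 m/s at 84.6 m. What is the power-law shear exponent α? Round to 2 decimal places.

α ≈ 0.27

Power law: V₂/V₁ = (z₂/z₁)^α ⇒ α = ln(V₂/V₁) / ln(z₂/z₁)
α = ln(25.4/17.2) / ln(84.6/20.0) = ln(1.4767) / ln(4.2300)
  = 0.38984 / 1.44220 = 0.27031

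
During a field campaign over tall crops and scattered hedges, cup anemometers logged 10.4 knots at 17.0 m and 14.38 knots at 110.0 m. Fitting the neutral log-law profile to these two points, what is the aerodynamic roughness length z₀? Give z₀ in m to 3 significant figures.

Log law: V(z) ∝ ln(z/z₀). With r = V₁/V₂ = 10.4/14.38 = 0.72323,
r · ln(z₂/z₀) = ln(z₁/z₀) ⇒ ln z₀ = (ln z₁ − r·ln z₂)/(1 − r)
ln z₀ = (2.83321 − 0.72323×4.70048) / 0.27677 = -2.0461
z₀ = exp(-2.0461) = 0.1292 m

z₀ ≈ 0.129 m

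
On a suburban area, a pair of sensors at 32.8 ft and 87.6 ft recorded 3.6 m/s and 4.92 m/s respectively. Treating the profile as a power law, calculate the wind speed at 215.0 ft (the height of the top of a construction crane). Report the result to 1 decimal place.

6.5 m/s

First find α: α = ln(V₂/V₁)/ln(z₂/z₁) = ln(4.92/3.6)/ln(87.6/32.8) = 0.31237/0.98235 = 0.3180
Extrapolate from 87.6 ft to 215.0 ft: V₃ = 4.92 × (215.0/87.6)^0.3180 = 4.92 × 1.3304 = 6.5457 m/s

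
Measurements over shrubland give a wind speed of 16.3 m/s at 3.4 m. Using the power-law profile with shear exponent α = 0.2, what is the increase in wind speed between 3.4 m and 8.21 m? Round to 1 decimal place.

Power law: V₂ = V₁ · (z₂/z₁)^α = 16.3 × (2.4147)^0.2 = 19.4429 m/s
ΔV = 19.4429 − 16.3 = 3.1429 m/s

3.1 m/s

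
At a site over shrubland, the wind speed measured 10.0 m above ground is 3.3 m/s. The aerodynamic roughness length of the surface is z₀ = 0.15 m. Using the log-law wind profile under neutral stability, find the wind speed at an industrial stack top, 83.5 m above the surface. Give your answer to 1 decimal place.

Log law: V(z) ∝ ln(z/z₀), so V₂/V₁ = ln(z₂/z₀) / ln(z₁/z₀).
ln(83.5/0.15) = 6.3220, ln(10.0/0.15) = 4.1997
V₂ = 3.3 × 6.3220/4.1997 = 3.3 × 1.5053 = 4.9676 m/s

5.0 m/s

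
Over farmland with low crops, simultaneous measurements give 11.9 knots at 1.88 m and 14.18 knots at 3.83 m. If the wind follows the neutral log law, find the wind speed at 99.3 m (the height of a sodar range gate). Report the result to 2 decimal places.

Log law: V ∝ ln(z/z₀). From the pair, with r = V₁/V₂ = 0.83921,
ln z₀ = (ln z₁ − r·ln z₂)/(1 − r) = (0.6313 − 0.83921×1.3429)/0.16079 = -3.0827 → z₀ = 0.04583 m
V₃ = V₁ · ln(z₃/z₀)/ln(z₁/z₀) = 11.9 × 7.6809/3.7140 = 24.6102 knots

24.61 knots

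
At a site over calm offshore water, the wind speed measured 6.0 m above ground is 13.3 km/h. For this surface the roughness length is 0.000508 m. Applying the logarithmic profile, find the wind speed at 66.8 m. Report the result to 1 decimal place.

16.7 km/h

Log law: V(z) ∝ ln(z/z₀), so V₂/V₁ = ln(z₂/z₀) / ln(z₁/z₀).
ln(66.8/0.000508) = 11.7867, ln(6.0/0.000508) = 9.3768
V₂ = 13.3 × 11.7867/9.3768 = 13.3 × 1.2570 = 16.7183 km/h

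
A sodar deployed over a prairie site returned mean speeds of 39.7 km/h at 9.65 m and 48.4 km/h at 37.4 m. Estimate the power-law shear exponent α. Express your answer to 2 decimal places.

Power law: V₂/V₁ = (z₂/z₁)^α ⇒ α = ln(V₂/V₁) / ln(z₂/z₁)
α = ln(48.4/39.7) / ln(37.4/9.65) = ln(1.2191) / ln(3.8756)
  = 0.19815 / 1.35471 = 0.14627

α ≈ 0.15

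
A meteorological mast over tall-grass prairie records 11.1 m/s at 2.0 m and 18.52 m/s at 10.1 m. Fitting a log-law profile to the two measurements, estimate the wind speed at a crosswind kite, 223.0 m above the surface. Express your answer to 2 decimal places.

Log law: V ∝ ln(z/z₀). From the pair, with r = V₁/V₂ = 0.59935,
ln z₀ = (ln z₁ − r·ln z₂)/(1 − r) = (0.6931 − 0.59935×2.3125)/0.40065 = -1.7294 → z₀ = 0.1774 m
V₃ = V₁ · ln(z₃/z₀)/ln(z₁/z₀) = 11.1 × 7.1366/2.4225 = 32.6996 m/s

32.70 m/s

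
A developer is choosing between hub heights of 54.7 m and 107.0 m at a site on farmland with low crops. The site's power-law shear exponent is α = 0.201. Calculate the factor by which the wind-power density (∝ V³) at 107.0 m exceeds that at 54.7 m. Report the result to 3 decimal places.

Speed ratio: V_B/V_A = (z_B/z_A)^α = (107.0/54.7)^0.201 = (1.9561)^0.201 = 1.14438
Power-density ratio: P_B/P_A = (V_B/V_A)³ = (1.14438)³ = 1.49869

1.499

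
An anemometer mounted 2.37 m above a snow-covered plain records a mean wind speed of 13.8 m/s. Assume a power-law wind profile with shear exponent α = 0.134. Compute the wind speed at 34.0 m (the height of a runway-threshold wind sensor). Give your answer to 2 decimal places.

Power-law profile: V₂ = V₁ · (z₂/z₁)^α
V₂ = 13.8 × (34.0/2.37)^0.134 = 13.8 × (14.3460)^0.134
    = 13.8 × 1.4289 = 19.7188 m/s

19.72 m/s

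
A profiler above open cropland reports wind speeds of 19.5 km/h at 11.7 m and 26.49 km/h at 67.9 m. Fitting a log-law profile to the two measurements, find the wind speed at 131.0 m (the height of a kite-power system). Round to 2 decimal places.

Log law: V ∝ ln(z/z₀). From the pair, with r = V₁/V₂ = 0.73613,
ln z₀ = (ln z₁ − r·ln z₂)/(1 − r) = (2.4596 − 0.73613×4.2180)/0.26387 = -2.4460 → z₀ = 0.08664 m
V₃ = V₁ · ln(z₃/z₀)/ln(z₁/z₀) = 19.5 × 7.3211/4.9055 = 29.1023 km/h

29.10 km/h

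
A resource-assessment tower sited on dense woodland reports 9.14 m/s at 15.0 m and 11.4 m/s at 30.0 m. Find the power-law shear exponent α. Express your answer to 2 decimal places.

α ≈ 0.32

Power law: V₂/V₁ = (z₂/z₁)^α ⇒ α = ln(V₂/V₁) / ln(z₂/z₁)
α = ln(11.4/9.14) / ln(30.0/15.0) = ln(1.2473) / ln(2.0000)
  = 0.22095 / 0.69315 = 0.31877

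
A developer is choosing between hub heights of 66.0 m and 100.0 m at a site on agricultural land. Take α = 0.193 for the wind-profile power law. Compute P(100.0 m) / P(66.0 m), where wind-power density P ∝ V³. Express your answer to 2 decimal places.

Speed ratio: V_B/V_A = (z_B/z_A)^α = (100.0/66.0)^0.193 = (1.5152)^0.193 = 1.08350
Power-density ratio: P_B/P_A = (V_B/V_A)³ = (1.08350)³ = 1.27199

1.27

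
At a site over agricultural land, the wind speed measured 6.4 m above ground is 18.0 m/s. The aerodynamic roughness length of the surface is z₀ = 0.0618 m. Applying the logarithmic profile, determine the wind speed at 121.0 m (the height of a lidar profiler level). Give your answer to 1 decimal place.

29.4 m/s

Log law: V(z) ∝ ln(z/z₀), so V₂/V₁ = ln(z₂/z₀) / ln(z₁/z₀).
ln(121.0/0.0618) = 7.5796, ln(6.4/0.0618) = 4.6401
V₂ = 18.0 × 7.5796/4.6401 = 18.0 × 1.6335 = 29.4028 m/s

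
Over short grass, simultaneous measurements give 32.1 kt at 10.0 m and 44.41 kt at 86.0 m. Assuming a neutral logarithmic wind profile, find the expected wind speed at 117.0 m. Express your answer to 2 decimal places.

46.17 kt

Log law: V ∝ ln(z/z₀). From the pair, with r = V₁/V₂ = 0.72281,
ln z₀ = (ln z₁ − r·ln z₂)/(1 − r) = (2.3026 − 0.72281×4.4543)/0.27719 = -3.3084 → z₀ = 0.03657 m
V₃ = V₁ · ln(z₃/z₀)/ln(z₁/z₀) = 32.1 × 8.0706/5.6110 = 46.1710 kt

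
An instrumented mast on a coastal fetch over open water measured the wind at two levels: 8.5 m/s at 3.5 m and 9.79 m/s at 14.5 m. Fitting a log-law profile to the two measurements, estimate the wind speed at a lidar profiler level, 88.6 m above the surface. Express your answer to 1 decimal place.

11.4 m/s

Log law: V ∝ ln(z/z₀). From the pair, with r = V₁/V₂ = 0.86823,
ln z₀ = (ln z₁ − r·ln z₂)/(1 − r) = (1.2528 − 0.86823×2.6741)/0.13177 = -8.1130 → z₀ = 0.0002996 m
V₃ = V₁ · ln(z₃/z₀)/ln(z₁/z₀) = 8.5 × 12.5971/9.3657 = 11.4327 m/s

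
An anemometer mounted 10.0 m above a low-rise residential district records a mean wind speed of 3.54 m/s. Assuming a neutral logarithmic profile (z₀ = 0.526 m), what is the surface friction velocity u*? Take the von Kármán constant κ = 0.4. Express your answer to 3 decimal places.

u* ≈ 0.481 m/s

Log law: V(z) = (u*/κ) · ln(z/z₀) ⇒ u* = κ · V / ln(z/z₀)
u* = 0.4 × 3.54 / ln(10.0/0.526) = 0.4 × 3.54 / 2.9450
   = 1.4160 / 2.9450 = 0.4808 m/s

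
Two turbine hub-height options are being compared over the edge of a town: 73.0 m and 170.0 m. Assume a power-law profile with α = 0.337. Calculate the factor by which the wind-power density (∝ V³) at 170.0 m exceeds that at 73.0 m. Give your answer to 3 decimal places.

2.351

Speed ratio: V_B/V_A = (z_B/z_A)^α = (170.0/73.0)^0.337 = (2.3288)^0.337 = 1.32960
Power-density ratio: P_B/P_A = (V_B/V_A)³ = (1.32960)³ = 2.35052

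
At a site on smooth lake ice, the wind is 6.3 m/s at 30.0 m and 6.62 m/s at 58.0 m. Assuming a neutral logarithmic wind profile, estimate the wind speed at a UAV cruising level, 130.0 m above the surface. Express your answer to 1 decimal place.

Log law: V ∝ ln(z/z₀). From the pair, with r = V₁/V₂ = 0.95166,
ln z₀ = (ln z₁ − r·ln z₂)/(1 − r) = (3.4012 − 0.95166×4.0604)/0.04834 = -9.5777 → z₀ = 0.00006926 m
V₃ = V₁ · ln(z₃/z₀)/ln(z₁/z₀) = 6.3 × 14.4452/12.9789 = 7.0118 m/s

7.0 m/s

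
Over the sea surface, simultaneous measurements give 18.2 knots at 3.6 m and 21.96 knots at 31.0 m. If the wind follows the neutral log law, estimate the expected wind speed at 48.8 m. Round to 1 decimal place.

Log law: V ∝ ln(z/z₀). From the pair, with r = V₁/V₂ = 0.82878,
ln z₀ = (ln z₁ − r·ln z₂)/(1 − r) = (1.2809 − 0.82878×3.4340)/0.17122 = -9.1408 → z₀ = 0.0001072 m
V₃ = V₁ · ln(z₃/z₀)/ln(z₁/z₀) = 18.2 × 13.0285/10.4217 = 22.7524 knots

22.8 knots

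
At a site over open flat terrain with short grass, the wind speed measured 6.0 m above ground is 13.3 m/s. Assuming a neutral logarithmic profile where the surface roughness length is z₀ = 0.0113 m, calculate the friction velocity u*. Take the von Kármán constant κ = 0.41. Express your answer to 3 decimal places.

Log law: V(z) = (u*/κ) · ln(z/z₀) ⇒ u* = κ · V / ln(z/z₀)
u* = 0.41 × 13.3 / ln(6.0/0.0113) = 0.41 × 13.3 / 6.2747
   = 5.4530 / 6.2747 = 0.8690 m/s

u* ≈ 0.869 m/s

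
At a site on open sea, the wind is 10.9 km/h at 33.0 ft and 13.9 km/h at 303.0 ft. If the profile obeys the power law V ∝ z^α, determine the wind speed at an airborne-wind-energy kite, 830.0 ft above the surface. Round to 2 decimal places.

First find α: α = ln(V₂/V₁)/ln(z₂/z₁) = ln(13.9/10.9)/ln(303.0/33.0) = 0.24313/2.21723 = 0.1097
Extrapolate from 303.0 ft to 830.0 ft: V₃ = 13.9 × (830.0/303.0)^0.1097 = 13.9 × 1.1168 = 15.5240 km/h

15.52 km/h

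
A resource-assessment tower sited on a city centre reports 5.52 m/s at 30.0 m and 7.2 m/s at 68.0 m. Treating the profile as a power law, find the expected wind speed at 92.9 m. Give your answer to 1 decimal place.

First find α: α = ln(V₂/V₁)/ln(z₂/z₁) = ln(7.2/5.52)/ln(68.0/30.0) = 0.26570/0.81831 = 0.3247
Extrapolate from 68.0 m to 92.9 m: V₃ = 7.2 × (92.9/68.0)^0.3247 = 7.2 × 1.1066 = 7.9677 m/s

8.0 m/s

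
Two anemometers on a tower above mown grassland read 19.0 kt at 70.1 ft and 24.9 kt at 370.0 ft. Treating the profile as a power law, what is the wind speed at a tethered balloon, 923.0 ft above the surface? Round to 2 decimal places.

First find α: α = ln(V₂/V₁)/ln(z₂/z₁) = ln(24.9/19.0)/ln(370.0/70.1) = 0.27043/1.66358 = 0.1626
Extrapolate from 370.0 ft to 923.0 ft: V₃ = 24.9 × (923.0/370.0)^0.1626 = 24.9 × 1.1602 = 28.8892 kt

28.89 kt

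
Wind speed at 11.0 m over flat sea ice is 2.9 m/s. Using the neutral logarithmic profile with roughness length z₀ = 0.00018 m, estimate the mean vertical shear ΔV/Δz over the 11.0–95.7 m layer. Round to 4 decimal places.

Log law: V₂ = V₁ · ln(z₂/z₀)/ln(z₁/z₀) = 2.9 × 13.1838/11.0204 = 3.4693 m/s
ΔV/Δz = (3.4693 − 2.9)/(95.7 − 11.0) = 0.5693/84.7000 = 0.00672 m/s/m

0.0067 m/s/m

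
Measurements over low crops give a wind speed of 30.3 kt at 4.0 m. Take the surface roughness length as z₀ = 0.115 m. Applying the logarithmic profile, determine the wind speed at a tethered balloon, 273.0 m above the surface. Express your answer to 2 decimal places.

Log law: V(z) ∝ ln(z/z₀), so V₂/V₁ = ln(z₂/z₀) / ln(z₁/z₀).
ln(273.0/0.115) = 7.7723, ln(4.0/0.115) = 3.5491
V₂ = 30.3 × 7.7723/3.5491 = 30.3 × 2.1899 = 66.3547 kt

66.35 kt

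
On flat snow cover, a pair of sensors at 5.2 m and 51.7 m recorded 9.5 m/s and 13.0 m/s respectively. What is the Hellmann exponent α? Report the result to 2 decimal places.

α ≈ 0.14

Power law: V₂/V₁ = (z₂/z₁)^α ⇒ α = ln(V₂/V₁) / ln(z₂/z₁)
α = ln(13.0/9.5) / ln(51.7/5.2) = ln(1.3684) / ln(9.9423)
  = 0.31366 / 2.29680 = 0.13656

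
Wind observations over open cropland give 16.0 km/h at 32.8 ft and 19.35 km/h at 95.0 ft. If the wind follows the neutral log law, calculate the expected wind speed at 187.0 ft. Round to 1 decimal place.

21.5 km/h

Log law: V ∝ ln(z/z₀). From the pair, with r = V₁/V₂ = 0.82687,
ln z₀ = (ln z₁ − r·ln z₂)/(1 − r) = (3.4904 − 0.82687×4.5539)/0.17313 = -1.5887 → z₀ = 0.2042 ft
V₃ = V₁ · ln(z₃/z₀)/ln(z₁/z₀) = 16.0 × 6.8198/5.0792 = 21.4834 km/h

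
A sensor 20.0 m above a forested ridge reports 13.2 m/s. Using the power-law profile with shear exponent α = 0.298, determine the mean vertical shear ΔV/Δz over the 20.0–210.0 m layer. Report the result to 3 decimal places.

Power law: V₂ = V₁ · (z₂/z₁)^α = 13.2 × (10.5000)^0.298 = 26.6004 m/s
ΔV/Δz = (26.6004 − 13.2)/(210.0 − 20.0) = 13.4004/190.0000 = 0.07053 m/s/m

0.071 m/s/m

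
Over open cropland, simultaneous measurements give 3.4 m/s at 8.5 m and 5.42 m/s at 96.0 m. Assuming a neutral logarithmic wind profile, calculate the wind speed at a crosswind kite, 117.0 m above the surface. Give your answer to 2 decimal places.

5.58 m/s

Log law: V ∝ ln(z/z₀). From the pair, with r = V₁/V₂ = 0.62731,
ln z₀ = (ln z₁ − r·ln z₂)/(1 − r) = (2.1401 − 0.62731×4.5643)/0.37269 = -1.9404 → z₀ = 0.1436 m
V₃ = V₁ · ln(z₃/z₀)/ln(z₁/z₀) = 3.4 × 6.7026/4.0805 = 5.5848 m/s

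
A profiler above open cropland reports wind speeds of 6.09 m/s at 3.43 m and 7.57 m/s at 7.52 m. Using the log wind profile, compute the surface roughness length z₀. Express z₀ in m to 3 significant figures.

z₀ ≈ 0.136 m

Log law: V(z) ∝ ln(z/z₀). With r = V₁/V₂ = 6.09/7.57 = 0.80449,
r · ln(z₂/z₀) = ln(z₁/z₀) ⇒ ln z₀ = (ln z₁ − r·ln z₂)/(1 − r)
ln z₀ = (1.23256 − 0.80449×2.01757) / 0.19551 = -1.9976
z₀ = exp(-1.9976) = 0.1357 m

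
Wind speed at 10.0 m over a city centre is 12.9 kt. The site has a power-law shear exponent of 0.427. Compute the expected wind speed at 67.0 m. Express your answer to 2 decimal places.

Power-law profile: V₂ = V₁ · (z₂/z₁)^α
V₂ = 12.9 × (67.0/10.0)^0.427 = 12.9 × (6.7000)^0.427
    = 12.9 × 2.2529 = 29.0619 kt

29.06 kt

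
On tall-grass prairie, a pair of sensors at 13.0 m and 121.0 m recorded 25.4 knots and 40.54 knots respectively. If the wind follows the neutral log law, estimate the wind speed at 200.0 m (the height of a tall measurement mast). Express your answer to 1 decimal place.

44.0 knots

Log law: V ∝ ln(z/z₀). From the pair, with r = V₁/V₂ = 0.62654,
ln z₀ = (ln z₁ − r·ln z₂)/(1 − r) = (2.5649 − 0.62654×4.7958)/0.37346 = -1.1777 → z₀ = 0.3080 m
V₃ = V₁ · ln(z₃/z₀)/ln(z₁/z₀) = 25.4 × 6.4760/3.7426 = 43.9505 knots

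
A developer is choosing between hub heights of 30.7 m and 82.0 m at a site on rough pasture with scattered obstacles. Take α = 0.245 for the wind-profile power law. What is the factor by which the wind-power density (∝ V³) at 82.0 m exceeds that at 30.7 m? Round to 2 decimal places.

2.06

Speed ratio: V_B/V_A = (z_B/z_A)^α = (82.0/30.7)^0.245 = (2.6710)^0.245 = 1.27214
Power-density ratio: P_B/P_A = (V_B/V_A)³ = (1.27214)³ = 2.05876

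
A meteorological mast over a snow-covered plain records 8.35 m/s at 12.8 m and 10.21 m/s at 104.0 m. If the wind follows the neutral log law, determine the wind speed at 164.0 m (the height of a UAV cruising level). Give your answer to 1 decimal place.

10.6 m/s

Log law: V ∝ ln(z/z₀). From the pair, with r = V₁/V₂ = 0.81783,
ln z₀ = (ln z₁ − r·ln z₂)/(1 − r) = (2.5494 − 0.81783×4.6444)/0.18217 = -6.8553 → z₀ = 0.001054 m
V₃ = V₁ · ln(z₃/z₀)/ln(z₁/z₀) = 8.35 × 11.9552/9.4047 = 10.6144 m/s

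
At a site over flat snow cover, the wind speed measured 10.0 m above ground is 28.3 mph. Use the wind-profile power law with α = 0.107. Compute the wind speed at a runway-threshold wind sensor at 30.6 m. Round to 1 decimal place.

Power-law profile: V₂ = V₁ · (z₂/z₁)^α
V₂ = 28.3 × (30.6/10.0)^0.107 = 28.3 × (3.0600)^0.107
    = 28.3 × 1.1271 = 31.8976 mph

31.9 mph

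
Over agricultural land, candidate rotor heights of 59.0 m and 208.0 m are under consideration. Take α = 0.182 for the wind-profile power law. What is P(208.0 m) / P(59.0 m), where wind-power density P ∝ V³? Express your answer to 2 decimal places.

Speed ratio: V_B/V_A = (z_B/z_A)^α = (208.0/59.0)^0.182 = (3.5254)^0.182 = 1.25774
Power-density ratio: P_B/P_A = (V_B/V_A)³ = (1.25774)³ = 1.98965

1.99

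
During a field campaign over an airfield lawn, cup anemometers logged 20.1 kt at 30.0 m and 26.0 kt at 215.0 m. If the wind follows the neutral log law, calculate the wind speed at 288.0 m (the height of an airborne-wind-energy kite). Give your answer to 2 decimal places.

Log law: V ∝ ln(z/z₀). From the pair, with r = V₁/V₂ = 0.77308,
ln z₀ = (ln z₁ − r·ln z₂)/(1 − r) = (3.4012 − 0.77308×5.3706)/0.22692 = -3.3083 → z₀ = 0.03658 m
V₃ = V₁ · ln(z₃/z₀)/ln(z₁/z₀) = 20.1 × 8.9712/6.7095 = 26.8757 kt

26.88 kt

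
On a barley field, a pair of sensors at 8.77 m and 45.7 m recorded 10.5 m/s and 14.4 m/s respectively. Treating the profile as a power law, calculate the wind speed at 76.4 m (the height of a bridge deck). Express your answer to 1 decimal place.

15.9 m/s

First find α: α = ln(V₂/V₁)/ln(z₂/z₁) = ln(14.4/10.5)/ln(45.7/8.77) = 0.31585/1.65076 = 0.1913
Extrapolate from 45.7 m to 76.4 m: V₃ = 14.4 × (76.4/45.7)^0.1913 = 14.4 × 1.1033 = 15.8878 m/s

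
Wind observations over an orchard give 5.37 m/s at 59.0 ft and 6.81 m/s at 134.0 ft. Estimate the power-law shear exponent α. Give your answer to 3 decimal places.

Power law: V₂/V₁ = (z₂/z₁)^α ⇒ α = ln(V₂/V₁) / ln(z₂/z₁)
α = ln(6.81/5.37) / ln(134.0/59.0) = ln(1.2682) / ln(2.2712)
  = 0.23756 / 0.82030 = 0.28961

α ≈ 0.290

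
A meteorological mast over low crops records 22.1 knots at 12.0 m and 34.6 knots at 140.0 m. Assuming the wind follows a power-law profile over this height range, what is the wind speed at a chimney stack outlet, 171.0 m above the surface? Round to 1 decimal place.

First find α: α = ln(V₂/V₁)/ln(z₂/z₁) = ln(34.6/22.1)/ln(140.0/12.0) = 0.44828/2.45674 = 0.1825
Extrapolate from 140.0 m to 171.0 m: V₃ = 34.6 × (171.0/140.0)^0.1825 = 34.6 × 1.0372 = 35.8861 knots

35.9 knots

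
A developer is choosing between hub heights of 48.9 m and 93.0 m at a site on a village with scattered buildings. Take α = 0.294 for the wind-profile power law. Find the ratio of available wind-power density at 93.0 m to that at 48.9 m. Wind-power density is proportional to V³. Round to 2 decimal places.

Speed ratio: V_B/V_A = (z_B/z_A)^α = (93.0/48.9)^0.294 = (1.9018)^0.294 = 1.20803
Power-density ratio: P_B/P_A = (V_B/V_A)³ = (1.20803)³ = 1.76292

1.76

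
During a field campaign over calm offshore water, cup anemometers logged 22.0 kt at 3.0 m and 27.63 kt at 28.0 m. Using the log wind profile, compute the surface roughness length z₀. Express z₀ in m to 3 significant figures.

z₀ ≈ 0.000486 m

Log law: V(z) ∝ ln(z/z₀). With r = V₁/V₂ = 22.0/27.63 = 0.79624,
r · ln(z₂/z₀) = ln(z₁/z₀) ⇒ ln z₀ = (ln z₁ − r·ln z₂)/(1 − r)
ln z₀ = (1.09861 − 0.79624×3.33220) / 0.20376 = -7.6295
z₀ = exp(-7.6295) = 0.0004859 m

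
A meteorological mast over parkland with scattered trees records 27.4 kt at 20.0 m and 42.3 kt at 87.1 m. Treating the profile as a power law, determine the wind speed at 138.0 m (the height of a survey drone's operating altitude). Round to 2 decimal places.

48.45 kt

First find α: α = ln(V₂/V₁)/ln(z₂/z₁) = ln(42.3/27.4)/ln(87.1/20.0) = 0.43424/1.47132 = 0.2951
Extrapolate from 87.1 m to 138.0 m: V₃ = 42.3 × (138.0/87.1)^0.2951 = 42.3 × 1.1455 = 48.4537 kt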